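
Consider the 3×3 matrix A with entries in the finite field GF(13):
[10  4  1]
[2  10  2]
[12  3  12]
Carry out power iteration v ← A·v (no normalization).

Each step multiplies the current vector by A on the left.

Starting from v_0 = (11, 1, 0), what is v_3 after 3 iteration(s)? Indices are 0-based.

v_0 = (11, 1, 0).
v_1 = A·v_0 = (10, 6, 5).
v_2 = A·v_1 = (12, 12, 3).
v_3 = A·v_2 = (2, 7, 8).

v_3 = (2, 7, 8)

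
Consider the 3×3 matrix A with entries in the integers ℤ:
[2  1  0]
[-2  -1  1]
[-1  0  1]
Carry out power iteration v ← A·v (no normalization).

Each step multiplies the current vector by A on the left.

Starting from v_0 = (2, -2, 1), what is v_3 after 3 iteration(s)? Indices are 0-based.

v_0 = (2, -2, 1).
v_1 = A·v_0 = (2, -1, -1).
v_2 = A·v_1 = (3, -4, -3).
v_3 = A·v_2 = (2, -5, -6).

v_3 = (2, -5, -6)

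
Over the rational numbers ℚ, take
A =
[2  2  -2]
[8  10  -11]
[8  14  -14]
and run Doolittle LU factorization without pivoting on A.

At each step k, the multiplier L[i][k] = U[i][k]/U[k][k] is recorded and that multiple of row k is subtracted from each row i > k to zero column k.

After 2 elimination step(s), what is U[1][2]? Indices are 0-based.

U[1][2] = -3

k=0: U[0][0]=2
  eliminate (1,0): mult=4, new row 1: (0, 2, -3); set L[1][0]=4
  eliminate (2,0): mult=4, new row 2: (0, 6, -6); set L[2][0]=4
k=1: U[1][1]=2
  eliminate (2,1): mult=3, new row 2: (0, 0, 3); set L[2][1]=3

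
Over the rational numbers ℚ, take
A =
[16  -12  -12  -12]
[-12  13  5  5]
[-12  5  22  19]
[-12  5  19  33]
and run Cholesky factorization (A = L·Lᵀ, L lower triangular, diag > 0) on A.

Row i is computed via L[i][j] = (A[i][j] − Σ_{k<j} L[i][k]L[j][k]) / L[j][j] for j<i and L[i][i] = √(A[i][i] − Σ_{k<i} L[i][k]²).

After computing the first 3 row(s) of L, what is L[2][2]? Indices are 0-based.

Step 1: L[0][0] = √(16) = 4.
  L[1][0] = (-12) / L[0][0] = -3.
Step 2: L[1][1] = √(4) = 2.
  L[2][0] = (-12) / L[0][0] = -3.
  L[2][1] = (-4) / L[1][1] = -2.
Step 3: L[2][2] = √(9) = 3.

L[2][2] = 3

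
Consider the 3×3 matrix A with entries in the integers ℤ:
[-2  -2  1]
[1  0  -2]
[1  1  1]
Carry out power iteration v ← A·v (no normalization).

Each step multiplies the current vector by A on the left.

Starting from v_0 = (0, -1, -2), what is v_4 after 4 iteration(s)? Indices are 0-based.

v_0 = (0, -1, -2).
v_1 = A·v_0 = (0, 4, -3).
v_2 = A·v_1 = (-11, 6, 1).
v_3 = A·v_2 = (11, -13, -4).
v_4 = A·v_3 = (0, 19, -6).

v_4 = (0, 19, -6)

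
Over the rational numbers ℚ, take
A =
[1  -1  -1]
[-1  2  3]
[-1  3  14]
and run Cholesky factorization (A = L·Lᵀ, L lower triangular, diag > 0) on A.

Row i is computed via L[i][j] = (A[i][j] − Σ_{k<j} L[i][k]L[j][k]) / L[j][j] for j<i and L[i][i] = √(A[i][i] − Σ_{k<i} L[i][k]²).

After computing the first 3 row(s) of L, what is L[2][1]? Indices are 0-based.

Step 1: L[0][0] = √(1) = 1.
  L[1][0] = (-1) / L[0][0] = -1.
Step 2: L[1][1] = √(1) = 1.
  L[2][0] = (-1) / L[0][0] = -1.
  L[2][1] = (2) / L[1][1] = 2.
Step 3: L[2][2] = √(9) = 3.

L[2][1] = 2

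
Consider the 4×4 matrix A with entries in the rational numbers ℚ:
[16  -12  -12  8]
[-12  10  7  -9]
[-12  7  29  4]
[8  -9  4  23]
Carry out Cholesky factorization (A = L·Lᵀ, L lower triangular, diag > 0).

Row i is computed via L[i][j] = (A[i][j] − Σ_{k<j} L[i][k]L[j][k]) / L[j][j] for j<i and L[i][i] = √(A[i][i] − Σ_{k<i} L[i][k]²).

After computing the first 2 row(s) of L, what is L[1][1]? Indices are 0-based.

Step 1: L[0][0] = √(16) = 4.
  L[1][0] = (-12) / L[0][0] = -3.
Step 2: L[1][1] = √(1) = 1.

L[1][1] = 1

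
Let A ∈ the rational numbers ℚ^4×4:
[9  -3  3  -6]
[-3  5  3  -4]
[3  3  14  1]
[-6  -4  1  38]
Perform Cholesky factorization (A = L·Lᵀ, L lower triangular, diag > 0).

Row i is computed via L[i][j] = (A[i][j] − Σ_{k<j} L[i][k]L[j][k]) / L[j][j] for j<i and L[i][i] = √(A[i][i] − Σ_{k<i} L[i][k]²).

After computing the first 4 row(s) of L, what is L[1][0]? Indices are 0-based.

L[1][0] = -1

Step 1: L[0][0] = √(9) = 3.
  L[1][0] = (-3) / L[0][0] = -1.
Step 2: L[1][1] = √(4) = 2.
  L[2][0] = (3) / L[0][0] = 1.
  L[2][1] = (4) / L[1][1] = 2.
Step 3: L[2][2] = √(9) = 3.
  L[3][0] = (-6) / L[0][0] = -2.
  L[3][1] = (-6) / L[1][1] = -3.
  L[3][2] = (9) / L[2][2] = 3.
Step 4: L[3][3] = √(16) = 4.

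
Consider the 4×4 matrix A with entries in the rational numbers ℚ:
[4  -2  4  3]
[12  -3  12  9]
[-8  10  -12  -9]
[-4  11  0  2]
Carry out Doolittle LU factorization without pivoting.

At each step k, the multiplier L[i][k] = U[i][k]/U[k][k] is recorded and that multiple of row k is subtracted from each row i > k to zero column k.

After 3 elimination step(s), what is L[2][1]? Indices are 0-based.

L[2][1] = 2

Step 1: pivot at (0,0) is 4.
  row1 ← row1 − (3)·row0  ⇒  L[1][0]=3, U row1=(0, 3, 0, 0)
  row2 ← row2 − (-2)·row0  ⇒  L[2][0]=-2, U row2=(0, 6, -4, -3)
  row3 ← row3 − (-1)·row0  ⇒  L[3][0]=-1, U row3=(0, 9, 4, 5)
Step 2: pivot at (1,1) is 3.
  row2 ← row2 − (2)·row1  ⇒  L[2][1]=2, U row2=(0, 0, -4, -3)
  row3 ← row3 − (3)·row1  ⇒  L[3][1]=3, U row3=(0, 0, 4, 5)
Step 3: pivot at (2,2) is -4.
  row3 ← row3 − (-1)·row2  ⇒  L[3][2]=-1, U row3=(0, 0, 0, 2)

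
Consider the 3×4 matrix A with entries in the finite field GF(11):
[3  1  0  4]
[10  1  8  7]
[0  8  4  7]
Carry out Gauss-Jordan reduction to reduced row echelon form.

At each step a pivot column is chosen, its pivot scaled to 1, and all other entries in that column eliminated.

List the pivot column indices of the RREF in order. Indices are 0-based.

pivot columns: 0, 1, 3

[1] R0 /= 3  ⇒  (1, 4, 0, 5)
     R1 -= 10·R0  ⇒  (0, 5, 8, 1)
[2] R1 /= 5  ⇒  (0, 1, 6, 9)
     R0 -= 4·R1  ⇒  (1, 0, 9, 2)
     R2 -= 8·R1  ⇒  (0, 0, 0, 1)
column 2 empty below row 2
[3] R2 /= 1  ⇒  (0, 0, 0, 1)
     R0 -= 2·R2  ⇒  (1, 0, 9, 0)
     R1 -= 9·R2  ⇒  (0, 1, 6, 0)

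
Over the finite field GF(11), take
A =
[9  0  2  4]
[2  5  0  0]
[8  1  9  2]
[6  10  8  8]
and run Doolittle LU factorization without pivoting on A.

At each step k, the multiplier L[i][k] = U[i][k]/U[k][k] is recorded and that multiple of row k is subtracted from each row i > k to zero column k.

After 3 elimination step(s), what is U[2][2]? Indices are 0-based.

U[2][2] = 10

Step 1: pivot at (0,0) is 9.
  row1 ← row1 − (10)·row0  ⇒  L[1][0]=10, U row1=(0, 5, 2, 4)
  row2 ← row2 − (7)·row0  ⇒  L[2][0]=7, U row2=(0, 1, 6, 7)
  row3 ← row3 − (8)·row0  ⇒  L[3][0]=8, U row3=(0, 10, 3, 9)
Step 2: pivot at (1,1) is 5.
  row2 ← row2 − (9)·row1  ⇒  L[2][1]=9, U row2=(0, 0, 10, 4)
  row3 ← row3 − (2)·row1  ⇒  L[3][1]=2, U row3=(0, 0, 10, 1)
Step 3: pivot at (2,2) is 10.
  row3 ← row3 − (1)·row2  ⇒  L[3][2]=1, U row3=(0, 0, 0, 8)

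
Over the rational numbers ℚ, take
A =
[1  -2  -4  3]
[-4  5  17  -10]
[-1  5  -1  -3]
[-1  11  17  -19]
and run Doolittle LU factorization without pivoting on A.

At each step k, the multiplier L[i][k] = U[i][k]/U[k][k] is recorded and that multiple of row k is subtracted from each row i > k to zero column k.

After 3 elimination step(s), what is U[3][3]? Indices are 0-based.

k=0: U[0][0]=1
  eliminate (1,0): mult=-4, new row 1: (0, -3, 1, 2); set L[1][0]=-4
  eliminate (2,0): mult=-1, new row 2: (0, 3, -5, 0); set L[2][0]=-1
  eliminate (3,0): mult=-1, new row 3: (0, 9, 13, -16); set L[3][0]=-1
k=1: U[1][1]=-3
  eliminate (2,1): mult=-1, new row 2: (0, 0, -4, 2); set L[2][1]=-1
  eliminate (3,1): mult=-3, new row 3: (0, 0, 16, -10); set L[3][1]=-3
k=2: U[2][2]=-4
  eliminate (3,2): mult=-4, new row 3: (0, 0, 0, -2); set L[3][2]=-4

U[3][3] = -2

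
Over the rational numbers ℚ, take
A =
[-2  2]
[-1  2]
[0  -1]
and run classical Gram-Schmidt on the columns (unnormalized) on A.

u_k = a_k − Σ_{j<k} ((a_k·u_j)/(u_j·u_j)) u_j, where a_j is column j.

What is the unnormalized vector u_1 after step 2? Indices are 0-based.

u_1 = (-2/5, 4/5, -1)

Step 1: u_0 = a_0 = (-2, -1, 0).
Step 2: u_1 = a_1 − (-6/5)·u_0 = (-2/5, 4/5, -1).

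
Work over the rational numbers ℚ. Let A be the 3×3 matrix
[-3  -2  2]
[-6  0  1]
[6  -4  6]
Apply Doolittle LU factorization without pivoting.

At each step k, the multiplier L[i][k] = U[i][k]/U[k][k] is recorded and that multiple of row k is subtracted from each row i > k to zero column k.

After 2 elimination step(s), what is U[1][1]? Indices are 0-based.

[col 0] pivot -3
  R1 -= 2*R0 → (0, 4, -3)  (L[1][0] := 2)
  R2 -= -2*R0 → (0, -8, 10)  (L[2][0] := -2)
[col 1] pivot 4
  R2 -= -2*R1 → (0, 0, 4)  (L[2][1] := -2)

U[1][1] = 4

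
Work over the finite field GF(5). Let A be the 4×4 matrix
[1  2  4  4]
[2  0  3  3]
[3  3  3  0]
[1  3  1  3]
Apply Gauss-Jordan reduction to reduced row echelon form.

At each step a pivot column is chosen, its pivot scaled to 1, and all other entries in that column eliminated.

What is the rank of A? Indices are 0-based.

rank = 4

pivot(0,0)=1: scale R0 → (1, 2, 4, 4)
  clear (1,0): R1 −= (2)R0 → (0, 1, 0, 0)
  clear (2,0): R2 −= (3)R0 → (0, 2, 1, 3)
  clear (3,0): R3 −= (1)R0 → (0, 1, 2, 4)
pivot(1,1)=1: scale R1 → (0, 1, 0, 0)
  clear (0,1): R0 −= (2)R1 → (1, 0, 4, 4)
  clear (2,1): R2 −= (2)R1 → (0, 0, 1, 3)
  clear (3,1): R3 −= (1)R1 → (0, 0, 2, 4)
pivot(2,2)=1: scale R2 → (0, 0, 1, 3)
  clear (0,2): R0 −= (4)R2 → (1, 0, 0, 2)
  clear (3,2): R3 −= (2)R2 → (0, 0, 0, 3)
pivot(3,3)=3: scale R3 → (0, 0, 0, 1)
  clear (0,3): R0 −= (2)R3 → (1, 0, 0, 0)
  clear (2,3): R2 −= (3)R3 → (0, 0, 1, 0)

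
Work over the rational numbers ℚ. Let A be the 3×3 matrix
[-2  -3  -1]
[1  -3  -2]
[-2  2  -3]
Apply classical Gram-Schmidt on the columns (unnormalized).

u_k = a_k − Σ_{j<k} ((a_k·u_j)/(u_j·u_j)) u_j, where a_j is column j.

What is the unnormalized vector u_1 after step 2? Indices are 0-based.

u_1 = (-29/9, -26/9, 16/9)

Step 1: u_0 = a_0 = (-2, 1, -2).
Step 2: u_1 = a_1 − (-1/9)·u_0 = (-29/9, -26/9, 16/9).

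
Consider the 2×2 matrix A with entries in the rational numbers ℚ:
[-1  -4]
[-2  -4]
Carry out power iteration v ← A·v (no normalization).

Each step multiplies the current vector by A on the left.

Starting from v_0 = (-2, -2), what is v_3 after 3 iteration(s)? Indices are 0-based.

v_0 = (-2, -2).
v_1 = A·v_0 = (10, 12).
v_2 = A·v_1 = (-58, -68).
v_3 = A·v_2 = (330, 388).

v_3 = (330, 388)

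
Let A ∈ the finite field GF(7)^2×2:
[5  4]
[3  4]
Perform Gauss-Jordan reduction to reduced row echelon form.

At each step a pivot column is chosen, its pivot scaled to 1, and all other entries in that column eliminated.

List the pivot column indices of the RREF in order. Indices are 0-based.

pivot(0,0)=5: scale R0 → (1, 5)
  clear (1,0): R1 −= (3)R0 → (0, 3)
pivot(1,1)=3: scale R1 → (0, 1)
  clear (0,1): R0 −= (5)R1 → (1, 0)

pivot columns: 0, 1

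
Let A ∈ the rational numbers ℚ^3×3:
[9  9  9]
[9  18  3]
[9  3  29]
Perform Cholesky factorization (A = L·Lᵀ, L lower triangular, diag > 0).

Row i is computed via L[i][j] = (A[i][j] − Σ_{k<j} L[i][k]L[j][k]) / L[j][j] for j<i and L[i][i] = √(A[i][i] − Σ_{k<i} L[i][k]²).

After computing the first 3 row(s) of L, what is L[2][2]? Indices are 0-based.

L[2][2] = 4

Step 1: L[0][0] = √(9) = 3.
  L[1][0] = (9) / L[0][0] = 3.
Step 2: L[1][1] = √(9) = 3.
  L[2][0] = (9) / L[0][0] = 3.
  L[2][1] = (-6) / L[1][1] = -2.
Step 3: L[2][2] = √(16) = 4.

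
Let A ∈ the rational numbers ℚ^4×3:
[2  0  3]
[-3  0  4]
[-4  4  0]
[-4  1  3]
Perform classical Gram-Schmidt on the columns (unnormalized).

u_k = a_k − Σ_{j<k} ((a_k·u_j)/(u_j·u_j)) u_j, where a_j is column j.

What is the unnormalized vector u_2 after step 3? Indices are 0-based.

Step 1: u_0 = a_0 = (2, -3, -4, -4).
Step 2: u_1 = a_1 − (-4/9)·u_0 = (8/9, -4/3, 20/9, -7/9).
Step 3: u_2 = a_2 − (-2/5)·u_0 − (-45/73)·u_1 = (1587/365, 722/365, -84/365, 336/365).

u_2 = (1587/365, 722/365, -84/365, 336/365)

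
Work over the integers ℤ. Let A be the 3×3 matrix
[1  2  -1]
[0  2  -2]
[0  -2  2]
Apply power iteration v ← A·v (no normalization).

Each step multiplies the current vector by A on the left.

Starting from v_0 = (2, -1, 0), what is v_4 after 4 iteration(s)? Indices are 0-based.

v_4 = (-126, -128, 128)

v_0 = (2, -1, 0).
v_1 = A·v_0 = (0, -2, 2).
v_2 = A·v_1 = (-6, -8, 8).
v_3 = A·v_2 = (-30, -32, 32).
v_4 = A·v_3 = (-126, -128, 128).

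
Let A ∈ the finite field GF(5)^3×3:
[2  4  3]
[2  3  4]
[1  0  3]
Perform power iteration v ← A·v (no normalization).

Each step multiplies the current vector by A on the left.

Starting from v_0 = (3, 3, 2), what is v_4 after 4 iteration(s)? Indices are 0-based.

v_4 = (1, 4, 4)

v_0 = (3, 3, 2).
v_1 = A·v_0 = (4, 3, 4).
v_2 = A·v_1 = (2, 3, 1).
v_3 = A·v_2 = (4, 2, 0).
v_4 = A·v_3 = (1, 4, 4).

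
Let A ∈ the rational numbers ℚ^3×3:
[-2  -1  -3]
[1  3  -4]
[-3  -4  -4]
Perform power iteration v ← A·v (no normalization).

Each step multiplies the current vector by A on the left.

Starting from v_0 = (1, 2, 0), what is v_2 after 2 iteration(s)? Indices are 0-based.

v_2 = (34, 61, 28)

v_0 = (1, 2, 0).
v_1 = A·v_0 = (-4, 7, -11).
v_2 = A·v_1 = (34, 61, 28).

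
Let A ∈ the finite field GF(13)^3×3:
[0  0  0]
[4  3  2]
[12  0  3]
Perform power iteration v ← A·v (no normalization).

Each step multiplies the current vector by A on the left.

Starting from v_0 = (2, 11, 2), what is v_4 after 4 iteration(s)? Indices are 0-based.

v_0 = (2, 11, 2).
v_1 = A·v_0 = (0, 6, 4).
v_2 = A·v_1 = (0, 0, 12).
v_3 = A·v_2 = (0, 11, 10).
v_4 = A·v_3 = (0, 1, 4).

v_4 = (0, 1, 4)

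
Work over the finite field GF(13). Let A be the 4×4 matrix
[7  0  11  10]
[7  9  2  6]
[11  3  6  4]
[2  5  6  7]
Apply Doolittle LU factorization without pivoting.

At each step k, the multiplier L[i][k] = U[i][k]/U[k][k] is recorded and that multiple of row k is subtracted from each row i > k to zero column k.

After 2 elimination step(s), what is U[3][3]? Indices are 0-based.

U[3][3] = 1

k=0: U[0][0]=7
  eliminate (1,0): mult=1, new row 1: (0, 9, 4, 9); set L[1][0]=1
  eliminate (2,0): mult=9, new row 2: (0, 3, 11, 5); set L[2][0]=9
  eliminate (3,0): mult=4, new row 3: (0, 5, 1, 6); set L[3][0]=4
k=1: U[1][1]=9
  eliminate (2,1): mult=9, new row 2: (0, 0, 1, 2); set L[2][1]=9
  eliminate (3,1): mult=2, new row 3: (0, 0, 6, 1); set L[3][1]=2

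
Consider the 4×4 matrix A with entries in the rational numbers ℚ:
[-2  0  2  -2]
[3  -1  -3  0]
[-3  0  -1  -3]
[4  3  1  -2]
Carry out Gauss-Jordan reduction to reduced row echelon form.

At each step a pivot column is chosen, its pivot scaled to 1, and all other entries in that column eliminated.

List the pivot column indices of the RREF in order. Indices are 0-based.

pivot columns: 0, 1, 2, 3

step 1: normalize row 0 (÷-2) = (1, 0, -1, 1)
  row 1: subtract 3×row0 = (0, -1, 0, -3)
  row 2: subtract -3×row0 = (0, 0, -4, 0)
  row 3: subtract 4×row0 = (0, 3, 5, -6)
step 2: normalize row 1 (÷-1) = (0, 1, 0, 3)
  row 3: subtract 3×row1 = (0, 0, 5, -15)
step 3: normalize row 2 (÷-4) = (0, 0, 1, 0)
  row 0: subtract -1×row2 = (1, 0, 0, 1)
  row 3: subtract 5×row2 = (0, 0, 0, -15)
step 4: normalize row 3 (÷-15) = (0, 0, 0, 1)
  row 0: subtract 1×row3 = (1, 0, 0, 0)
  row 1: subtract 3×row3 = (0, 1, 0, 0)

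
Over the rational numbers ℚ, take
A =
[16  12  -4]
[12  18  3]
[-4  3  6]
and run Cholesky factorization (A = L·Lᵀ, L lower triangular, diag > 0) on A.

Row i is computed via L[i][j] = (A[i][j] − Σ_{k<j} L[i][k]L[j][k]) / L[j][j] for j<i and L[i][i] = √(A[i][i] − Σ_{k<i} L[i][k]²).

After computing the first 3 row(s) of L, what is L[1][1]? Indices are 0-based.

Step 1: L[0][0] = √(16) = 4.
  L[1][0] = (12) / L[0][0] = 3.
Step 2: L[1][1] = √(9) = 3.
  L[2][0] = (-4) / L[0][0] = -1.
  L[2][1] = (6) / L[1][1] = 2.
Step 3: L[2][2] = √(1) = 1.

L[1][1] = 3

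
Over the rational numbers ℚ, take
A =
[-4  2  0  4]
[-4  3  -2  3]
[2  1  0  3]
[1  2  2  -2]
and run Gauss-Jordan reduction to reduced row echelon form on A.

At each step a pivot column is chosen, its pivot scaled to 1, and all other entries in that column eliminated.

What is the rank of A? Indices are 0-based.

rank = 4

pivot(0,0)=-4: scale R0 → (1, -1/2, 0, -1)
  clear (1,0): R1 −= (-4)R0 → (0, 1, -2, -1)
  clear (2,0): R2 −= (2)R0 → (0, 2, 0, 5)
  clear (3,0): R3 −= (1)R0 → (0, 5/2, 2, -1)
pivot(1,1)=1: scale R1 → (0, 1, -2, -1)
  clear (0,1): R0 −= (-1/2)R1 → (1, 0, -1, -3/2)
  clear (2,1): R2 −= (2)R1 → (0, 0, 4, 7)
  clear (3,1): R3 −= (5/2)R1 → (0, 0, 7, 3/2)
pivot(2,2)=4: scale R2 → (0, 0, 1, 7/4)
  clear (0,2): R0 −= (-1)R2 → (1, 0, 0, 1/4)
  clear (1,2): R1 −= (-2)R2 → (0, 1, 0, 5/2)
  clear (3,2): R3 −= (7)R2 → (0, 0, 0, -43/4)
pivot(3,3)=-43/4: scale R3 → (0, 0, 0, 1)
  clear (0,3): R0 −= (1/4)R3 → (1, 0, 0, 0)
  clear (1,3): R1 −= (5/2)R3 → (0, 1, 0, 0)
  clear (2,3): R2 −= (7/4)R3 → (0, 0, 1, 0)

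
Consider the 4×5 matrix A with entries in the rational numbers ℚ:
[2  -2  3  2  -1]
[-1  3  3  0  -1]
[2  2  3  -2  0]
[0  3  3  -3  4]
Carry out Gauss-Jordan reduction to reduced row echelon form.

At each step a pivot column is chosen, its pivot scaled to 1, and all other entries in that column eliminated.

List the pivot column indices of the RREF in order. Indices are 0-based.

step 1: normalize row 0 (÷2) = (1, -1, 3/2, 1, -1/2)
  row 1: subtract -1×row0 = (0, 2, 9/2, 1, -3/2)
  row 2: subtract 2×row0 = (0, 4, 0, -4, 1)
step 2: normalize row 1 (÷2) = (0, 1, 9/4, 1/2, -3/4)
  row 0: subtract -1×row1 = (1, 0, 15/4, 3/2, -5/4)
  row 2: subtract 4×row1 = (0, 0, -9, -6, 4)
  row 3: subtract 3×row1 = (0, 0, -15/4, -9/2, 25/4)
step 3: normalize row 2 (÷-9) = (0, 0, 1, 2/3, -4/9)
  row 0: subtract 15/4×row2 = (1, 0, 0, -1, 5/12)
  row 1: subtract 9/4×row2 = (0, 1, 0, -1, 1/4)
  row 3: subtract -15/4×row2 = (0, 0, 0, -2, 55/12)
step 4: normalize row 3 (÷-2) = (0, 0, 0, 1, -55/24)
  row 0: subtract -1×row3 = (1, 0, 0, 0, -15/8)
  row 1: subtract -1×row3 = (0, 1, 0, 0, -49/24)
  row 2: subtract 2/3×row3 = (0, 0, 1, 0, 13/12)

pivot columns: 0, 1, 2, 3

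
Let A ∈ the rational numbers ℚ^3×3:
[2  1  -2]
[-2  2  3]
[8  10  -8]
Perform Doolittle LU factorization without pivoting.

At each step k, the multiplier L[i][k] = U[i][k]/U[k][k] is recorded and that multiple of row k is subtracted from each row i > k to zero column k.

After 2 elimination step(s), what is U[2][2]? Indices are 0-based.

Step 1: pivot at (0,0) is 2.
  row1 ← row1 − (-1)·row0  ⇒  L[1][0]=-1, U row1=(0, 3, 1)
  row2 ← row2 − (4)·row0  ⇒  L[2][0]=4, U row2=(0, 6, 0)
Step 2: pivot at (1,1) is 3.
  row2 ← row2 − (2)·row1  ⇒  L[2][1]=2, U row2=(0, 0, -2)

U[2][2] = -2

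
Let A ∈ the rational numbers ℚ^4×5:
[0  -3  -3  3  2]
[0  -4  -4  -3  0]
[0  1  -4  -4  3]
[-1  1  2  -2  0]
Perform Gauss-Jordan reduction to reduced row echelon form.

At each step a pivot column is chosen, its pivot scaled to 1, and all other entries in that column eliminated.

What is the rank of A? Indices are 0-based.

rank = 4

pivot(0,0): swap R0↔R3
pivot(0,0)=-1: scale R0 → (1, -1, -2, 2, 0)
pivot(1,1)=-4: scale R1 → (0, 1, 1, 3/4, 0)
  clear (0,1): R0 −= (-1)R1 → (1, 0, -1, 11/4, 0)
  clear (2,1): R2 −= (1)R1 → (0, 0, -5, -19/4, 3)
  clear (3,1): R3 −= (-3)R1 → (0, 0, 0, 21/4, 2)
pivot(2,2)=-5: scale R2 → (0, 0, 1, 19/20, -3/5)
  clear (0,2): R0 −= (-1)R2 → (1, 0, 0, 37/10, -3/5)
  clear (1,2): R1 −= (1)R2 → (0, 1, 0, -1/5, 3/5)
pivot(3,3)=21/4: scale R3 → (0, 0, 0, 1, 8/21)
  clear (0,3): R0 −= (37/10)R3 → (1, 0, 0, 0, -211/105)
  clear (1,3): R1 −= (-1/5)R3 → (0, 1, 0, 0, 71/105)
  clear (2,3): R2 −= (19/20)R3 → (0, 0, 1, 0, -101/105)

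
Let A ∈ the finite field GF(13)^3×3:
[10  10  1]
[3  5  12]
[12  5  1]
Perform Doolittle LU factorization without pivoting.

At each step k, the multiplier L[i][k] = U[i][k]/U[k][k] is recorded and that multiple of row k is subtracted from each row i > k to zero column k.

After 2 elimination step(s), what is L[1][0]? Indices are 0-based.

L[1][0] = 12

Step 1: pivot at (0,0) is 10.
  row1 ← row1 − (12)·row0  ⇒  L[1][0]=12, U row1=(0, 2, 0)
  row2 ← row2 − (9)·row0  ⇒  L[2][0]=9, U row2=(0, 6, 5)
Step 2: pivot at (1,1) is 2.
  row2 ← row2 − (3)·row1  ⇒  L[2][1]=3, U row2=(0, 0, 5)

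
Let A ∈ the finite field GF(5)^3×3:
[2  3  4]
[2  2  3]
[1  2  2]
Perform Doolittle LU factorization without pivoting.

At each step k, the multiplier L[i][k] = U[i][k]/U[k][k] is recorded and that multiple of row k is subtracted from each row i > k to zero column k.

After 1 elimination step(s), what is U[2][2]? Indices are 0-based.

U[2][2] = 0

k=0: U[0][0]=2
  eliminate (1,0): mult=1, new row 1: (0, 4, 4); set L[1][0]=1
  eliminate (2,0): mult=3, new row 2: (0, 3, 0); set L[2][0]=3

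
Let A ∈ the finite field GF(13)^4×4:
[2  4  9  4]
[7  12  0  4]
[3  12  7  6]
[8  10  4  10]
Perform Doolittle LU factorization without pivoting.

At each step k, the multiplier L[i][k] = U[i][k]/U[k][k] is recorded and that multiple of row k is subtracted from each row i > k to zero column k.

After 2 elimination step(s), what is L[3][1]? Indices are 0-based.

[col 0] pivot 2
  R1 -= 10*R0 → (0, 11, 1, 3)  (L[1][0] := 10)
  R2 -= 8*R0 → (0, 6, 0, 0)  (L[2][0] := 8)
  R3 -= 4*R0 → (0, 7, 7, 7)  (L[3][0] := 4)
[col 1] pivot 11
  R2 -= 10*R1 → (0, 0, 3, 9)  (L[2][1] := 10)
  R3 -= 3*R1 → (0, 0, 4, 11)  (L[3][1] := 3)

L[3][1] = 3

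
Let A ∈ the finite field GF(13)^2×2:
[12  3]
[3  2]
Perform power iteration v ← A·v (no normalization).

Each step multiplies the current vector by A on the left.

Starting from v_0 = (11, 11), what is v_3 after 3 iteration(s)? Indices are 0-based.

v_0 = (11, 11).
v_1 = A·v_0 = (9, 3).
v_2 = A·v_1 = (0, 7).
v_3 = A·v_2 = (8, 1).

v_3 = (8, 1)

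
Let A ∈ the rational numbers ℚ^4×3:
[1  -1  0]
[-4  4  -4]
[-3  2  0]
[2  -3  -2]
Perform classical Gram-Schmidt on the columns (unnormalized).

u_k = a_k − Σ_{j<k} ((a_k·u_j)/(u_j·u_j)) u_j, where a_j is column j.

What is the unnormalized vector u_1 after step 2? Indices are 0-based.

u_1 = (-1/30, 2/15, -9/10, -16/15)

Step 1: u_0 = a_0 = (1, -4, -3, 2).
Step 2: u_1 = a_1 − (-29/30)·u_0 = (-1/30, 2/15, -9/10, -16/15).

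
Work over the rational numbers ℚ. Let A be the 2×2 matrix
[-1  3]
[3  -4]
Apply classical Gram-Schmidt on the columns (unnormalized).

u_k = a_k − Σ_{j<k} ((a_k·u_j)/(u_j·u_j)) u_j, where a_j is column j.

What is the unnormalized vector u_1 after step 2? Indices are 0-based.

u_1 = (3/2, 1/2)

Step 1: u_0 = a_0 = (-1, 3).
Step 2: u_1 = a_1 − (-3/2)·u_0 = (3/2, 1/2).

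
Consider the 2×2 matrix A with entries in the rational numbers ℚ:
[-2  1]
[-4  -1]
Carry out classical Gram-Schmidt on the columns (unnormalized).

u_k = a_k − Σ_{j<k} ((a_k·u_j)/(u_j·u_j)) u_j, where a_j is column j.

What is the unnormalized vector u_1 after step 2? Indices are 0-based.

u_1 = (6/5, -3/5)

Step 1: u_0 = a_0 = (-2, -4).
Step 2: u_1 = a_1 − (1/10)·u_0 = (6/5, -3/5).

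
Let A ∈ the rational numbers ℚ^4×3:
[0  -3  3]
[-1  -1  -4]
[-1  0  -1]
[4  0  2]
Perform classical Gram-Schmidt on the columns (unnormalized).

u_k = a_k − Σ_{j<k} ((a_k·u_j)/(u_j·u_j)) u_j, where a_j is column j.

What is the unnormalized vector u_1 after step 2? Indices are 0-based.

Step 1: u_0 = a_0 = (0, -1, -1, 4).
Step 2: u_1 = a_1 − (1/18)·u_0 = (-3, -17/18, 1/18, -2/9).

u_1 = (-3, -17/18, 1/18, -2/9)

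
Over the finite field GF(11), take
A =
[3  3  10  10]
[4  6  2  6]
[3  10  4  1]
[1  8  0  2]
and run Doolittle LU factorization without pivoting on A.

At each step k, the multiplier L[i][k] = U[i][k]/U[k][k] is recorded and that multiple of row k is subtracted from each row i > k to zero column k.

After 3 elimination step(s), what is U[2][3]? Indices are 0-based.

k=0: U[0][0]=3
  eliminate (1,0): mult=5, new row 1: (0, 2, 7, 0); set L[1][0]=5
  eliminate (2,0): mult=1, new row 2: (0, 7, 5, 2); set L[2][0]=1
  eliminate (3,0): mult=4, new row 3: (0, 7, 4, 6); set L[3][0]=4
k=1: U[1][1]=2
  eliminate (2,1): mult=9, new row 2: (0, 0, 8, 2); set L[2][1]=9
  eliminate (3,1): mult=9, new row 3: (0, 0, 7, 6); set L[3][1]=9
k=2: U[2][2]=8
  eliminate (3,2): mult=5, new row 3: (0, 0, 0, 7); set L[3][2]=5

U[2][3] = 2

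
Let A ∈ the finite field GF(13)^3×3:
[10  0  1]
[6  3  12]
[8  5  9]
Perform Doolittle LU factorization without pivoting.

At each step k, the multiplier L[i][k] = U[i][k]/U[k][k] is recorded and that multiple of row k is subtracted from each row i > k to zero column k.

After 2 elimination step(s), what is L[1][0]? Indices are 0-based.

L[1][0] = 11

Step 1: pivot at (0,0) is 10.
  row1 ← row1 − (11)·row0  ⇒  L[1][0]=11, U row1=(0, 3, 1)
  row2 ← row2 − (6)·row0  ⇒  L[2][0]=6, U row2=(0, 5, 3)
Step 2: pivot at (1,1) is 3.
  row2 ← row2 − (6)·row1  ⇒  L[2][1]=6, U row2=(0, 0, 10)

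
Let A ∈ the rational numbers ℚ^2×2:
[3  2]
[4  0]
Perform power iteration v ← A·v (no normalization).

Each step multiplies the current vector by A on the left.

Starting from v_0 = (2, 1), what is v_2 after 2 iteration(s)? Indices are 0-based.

v_2 = (40, 32)

v_0 = (2, 1).
v_1 = A·v_0 = (8, 8).
v_2 = A·v_1 = (40, 32).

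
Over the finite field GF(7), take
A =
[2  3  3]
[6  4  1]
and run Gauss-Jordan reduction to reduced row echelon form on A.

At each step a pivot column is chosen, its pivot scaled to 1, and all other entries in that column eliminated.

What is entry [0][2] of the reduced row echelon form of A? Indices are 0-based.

M[0][2] = 4

[1] R0 /= 2  ⇒  (1, 5, 5)
     R1 -= 6·R0  ⇒  (0, 2, 6)
[2] R1 /= 2  ⇒  (0, 1, 3)
     R0 -= 5·R1  ⇒  (1, 0, 4)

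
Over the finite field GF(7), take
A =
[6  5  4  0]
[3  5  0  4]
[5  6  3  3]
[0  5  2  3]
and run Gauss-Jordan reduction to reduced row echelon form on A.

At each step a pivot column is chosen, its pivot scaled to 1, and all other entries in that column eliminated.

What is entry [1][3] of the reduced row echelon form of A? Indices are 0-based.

pivot(0,0)=6: scale R0 → (1, 2, 3, 0)
  clear (1,0): R1 −= (3)R0 → (0, 6, 5, 4)
  clear (2,0): R2 −= (5)R0 → (0, 3, 2, 3)
pivot(1,1)=6: scale R1 → (0, 1, 2, 3)
  clear (0,1): R0 −= (2)R1 → (1, 0, 6, 1)
  clear (2,1): R2 −= (3)R1 → (0, 0, 3, 1)
  clear (3,1): R3 −= (5)R1 → (0, 0, 6, 2)
pivot(2,2)=3: scale R2 → (0, 0, 1, 5)
  clear (0,2): R0 −= (6)R2 → (1, 0, 0, 6)
  clear (1,2): R1 −= (2)R2 → (0, 1, 0, 0)
  clear (3,2): R3 −= (6)R2 → (0, 0, 0, 0)
col 3: no nonzero at/below row 3; advance.

M[1][3] = 0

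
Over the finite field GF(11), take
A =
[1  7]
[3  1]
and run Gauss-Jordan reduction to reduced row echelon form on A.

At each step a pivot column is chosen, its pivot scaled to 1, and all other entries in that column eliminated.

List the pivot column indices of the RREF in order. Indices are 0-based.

step 1: normalize row 0 (÷1) = (1, 7)
  row 1: subtract 3×row0 = (0, 2)
step 2: normalize row 1 (÷2) = (0, 1)
  row 0: subtract 7×row1 = (1, 0)

pivot columns: 0, 1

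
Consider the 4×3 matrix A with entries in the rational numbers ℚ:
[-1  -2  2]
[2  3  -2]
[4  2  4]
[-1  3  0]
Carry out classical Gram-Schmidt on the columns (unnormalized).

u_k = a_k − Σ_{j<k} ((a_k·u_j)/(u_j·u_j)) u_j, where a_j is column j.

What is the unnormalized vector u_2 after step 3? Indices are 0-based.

Step 1: u_0 = a_0 = (-1, 2, 4, -1).
Step 2: u_1 = a_1 − (13/22)·u_0 = (-31/22, 20/11, -4/11, 79/22).
Step 3: u_2 = a_2 − (5/11)·u_0 − (-174/403)·u_1 = (24/13, -856/403, 816/403, 808/403).

u_2 = (24/13, -856/403, 816/403, 808/403)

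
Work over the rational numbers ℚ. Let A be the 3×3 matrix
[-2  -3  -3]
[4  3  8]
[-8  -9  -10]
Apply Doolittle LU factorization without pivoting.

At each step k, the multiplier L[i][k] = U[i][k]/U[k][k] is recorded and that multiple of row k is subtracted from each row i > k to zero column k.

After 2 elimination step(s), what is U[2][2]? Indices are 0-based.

[col 0] pivot -2
  R1 -= -2*R0 → (0, -3, 2)  (L[1][0] := -2)
  R2 -= 4*R0 → (0, 3, 2)  (L[2][0] := 4)
[col 1] pivot -3
  R2 -= -1*R1 → (0, 0, 4)  (L[2][1] := -1)

U[2][2] = 4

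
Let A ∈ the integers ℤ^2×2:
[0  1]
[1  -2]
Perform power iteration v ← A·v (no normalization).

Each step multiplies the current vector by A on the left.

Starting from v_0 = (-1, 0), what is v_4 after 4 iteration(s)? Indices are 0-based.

v_0 = (-1, 0).
v_1 = A·v_0 = (0, -1).
v_2 = A·v_1 = (-1, 2).
v_3 = A·v_2 = (2, -5).
v_4 = A·v_3 = (-5, 12).

v_4 = (-5, 12)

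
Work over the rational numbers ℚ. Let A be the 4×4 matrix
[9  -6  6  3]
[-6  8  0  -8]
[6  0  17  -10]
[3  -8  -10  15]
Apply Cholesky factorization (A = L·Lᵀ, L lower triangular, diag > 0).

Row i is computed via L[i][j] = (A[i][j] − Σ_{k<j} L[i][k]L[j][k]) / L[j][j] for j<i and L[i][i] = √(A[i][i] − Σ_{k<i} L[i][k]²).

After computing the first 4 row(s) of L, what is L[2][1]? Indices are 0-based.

Step 1: L[0][0] = √(9) = 3.
  L[1][0] = (-6) / L[0][0] = -2.
Step 2: L[1][1] = √(4) = 2.
  L[2][0] = (6) / L[0][0] = 2.
  L[2][1] = (4) / L[1][1] = 2.
Step 3: L[2][2] = √(9) = 3.
  L[3][0] = (3) / L[0][0] = 1.
  L[3][1] = (-6) / L[1][1] = -3.
  L[3][2] = (-6) / L[2][2] = -2.
Step 4: L[3][3] = √(1) = 1.

L[2][1] = 2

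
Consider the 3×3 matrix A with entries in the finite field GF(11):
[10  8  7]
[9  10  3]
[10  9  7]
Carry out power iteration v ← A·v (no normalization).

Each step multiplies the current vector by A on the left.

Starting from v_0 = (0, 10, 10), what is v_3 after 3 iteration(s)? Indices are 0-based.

v_3 = (5, 7, 0)

v_0 = (0, 10, 10).
v_1 = A·v_0 = (7, 9, 6).
v_2 = A·v_1 = (8, 6, 6).
v_3 = A·v_2 = (5, 7, 0).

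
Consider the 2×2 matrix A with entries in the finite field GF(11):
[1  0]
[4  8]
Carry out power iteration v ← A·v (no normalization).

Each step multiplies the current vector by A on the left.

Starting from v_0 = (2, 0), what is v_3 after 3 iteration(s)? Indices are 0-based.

v_3 = (2, 1)

v_0 = (2, 0).
v_1 = A·v_0 = (2, 8).
v_2 = A·v_1 = (2, 6).
v_3 = A·v_2 = (2, 1).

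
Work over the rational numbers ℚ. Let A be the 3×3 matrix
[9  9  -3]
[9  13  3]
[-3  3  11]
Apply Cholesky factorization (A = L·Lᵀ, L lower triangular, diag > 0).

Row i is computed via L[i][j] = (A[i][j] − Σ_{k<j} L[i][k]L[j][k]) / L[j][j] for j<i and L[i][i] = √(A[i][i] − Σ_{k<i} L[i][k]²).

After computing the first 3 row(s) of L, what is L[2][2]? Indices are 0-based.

Step 1: L[0][0] = √(9) = 3.
  L[1][0] = (9) / L[0][0] = 3.
Step 2: L[1][1] = √(4) = 2.
  L[2][0] = (-3) / L[0][0] = -1.
  L[2][1] = (6) / L[1][1] = 3.
Step 3: L[2][2] = √(1) = 1.

L[2][2] = 1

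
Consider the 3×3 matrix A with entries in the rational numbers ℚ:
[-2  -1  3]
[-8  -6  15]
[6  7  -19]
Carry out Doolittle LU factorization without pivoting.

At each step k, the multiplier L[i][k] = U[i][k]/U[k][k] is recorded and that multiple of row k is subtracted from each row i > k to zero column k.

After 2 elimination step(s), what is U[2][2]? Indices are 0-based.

U[2][2] = -4

k=0: U[0][0]=-2
  eliminate (1,0): mult=4, new row 1: (0, -2, 3); set L[1][0]=4
  eliminate (2,0): mult=-3, new row 2: (0, 4, -10); set L[2][0]=-3
k=1: U[1][1]=-2
  eliminate (2,1): mult=-2, new row 2: (0, 0, -4); set L[2][1]=-2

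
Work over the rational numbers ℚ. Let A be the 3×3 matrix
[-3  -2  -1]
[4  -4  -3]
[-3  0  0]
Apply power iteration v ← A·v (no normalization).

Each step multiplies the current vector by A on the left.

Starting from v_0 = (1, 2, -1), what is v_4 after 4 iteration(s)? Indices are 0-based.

v_4 = (100, -381, 195)

v_0 = (1, 2, -1).
v_1 = A·v_0 = (-6, -1, -3).
v_2 = A·v_1 = (23, -11, 18).
v_3 = A·v_2 = (-65, 82, -69).
v_4 = A·v_3 = (100, -381, 195).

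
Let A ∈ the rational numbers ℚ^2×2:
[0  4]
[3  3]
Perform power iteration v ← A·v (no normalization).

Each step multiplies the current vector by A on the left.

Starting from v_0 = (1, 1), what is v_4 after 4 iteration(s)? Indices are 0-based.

v_0 = (1, 1).
v_1 = A·v_0 = (4, 6).
v_2 = A·v_1 = (24, 30).
v_3 = A·v_2 = (120, 162).
v_4 = A·v_3 = (648, 846).

v_4 = (648, 846)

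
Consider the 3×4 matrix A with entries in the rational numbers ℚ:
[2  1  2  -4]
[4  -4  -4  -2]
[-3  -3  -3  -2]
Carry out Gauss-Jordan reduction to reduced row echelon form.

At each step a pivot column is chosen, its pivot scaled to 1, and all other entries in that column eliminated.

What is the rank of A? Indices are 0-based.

rank = 3

[1] R0 /= 2  ⇒  (1, 1/2, 1, -2)
     R1 -= 4·R0  ⇒  (0, -6, -8, 6)
     R2 -= -3·R0  ⇒  (0, -3/2, 0, -8)
[2] R1 /= -6  ⇒  (0, 1, 4/3, -1)
     R0 -= 1/2·R1  ⇒  (1, 0, 1/3, -3/2)
     R2 -= -3/2·R1  ⇒  (0, 0, 2, -19/2)
[3] R2 /= 2  ⇒  (0, 0, 1, -19/4)
     R0 -= 1/3·R2  ⇒  (1, 0, 0, 1/12)
     R1 -= 4/3·R2  ⇒  (0, 1, 0, 16/3)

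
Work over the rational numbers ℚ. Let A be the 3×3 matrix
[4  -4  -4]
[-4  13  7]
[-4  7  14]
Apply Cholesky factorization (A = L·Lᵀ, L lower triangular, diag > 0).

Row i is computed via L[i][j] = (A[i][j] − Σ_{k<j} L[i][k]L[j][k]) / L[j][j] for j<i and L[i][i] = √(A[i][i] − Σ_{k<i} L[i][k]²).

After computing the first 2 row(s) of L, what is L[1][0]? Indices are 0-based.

Step 1: L[0][0] = √(4) = 2.
  L[1][0] = (-4) / L[0][0] = -2.
Step 2: L[1][1] = √(9) = 3.

L[1][0] = -2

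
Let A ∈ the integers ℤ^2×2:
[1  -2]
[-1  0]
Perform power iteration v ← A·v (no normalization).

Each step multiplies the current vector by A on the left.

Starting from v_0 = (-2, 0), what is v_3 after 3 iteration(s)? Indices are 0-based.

v_3 = (-10, 6)

v_0 = (-2, 0).
v_1 = A·v_0 = (-2, 2).
v_2 = A·v_1 = (-6, 2).
v_3 = A·v_2 = (-10, 6).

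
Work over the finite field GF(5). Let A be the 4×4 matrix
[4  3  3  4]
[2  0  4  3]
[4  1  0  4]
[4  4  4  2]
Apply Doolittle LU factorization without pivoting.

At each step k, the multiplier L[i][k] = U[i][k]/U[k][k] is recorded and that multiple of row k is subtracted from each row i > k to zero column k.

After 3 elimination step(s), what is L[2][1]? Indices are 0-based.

k=0: U[0][0]=4
  eliminate (1,0): mult=3, new row 1: (0, 1, 0, 1); set L[1][0]=3
  eliminate (2,0): mult=1, new row 2: (0, 3, 2, 0); set L[2][0]=1
  eliminate (3,0): mult=1, new row 3: (0, 1, 1, 3); set L[3][0]=1
k=1: U[1][1]=1
  eliminate (2,1): mult=3, new row 2: (0, 0, 2, 2); set L[2][1]=3
  eliminate (3,1): mult=1, new row 3: (0, 0, 1, 2); set L[3][1]=1
k=2: U[2][2]=2
  eliminate (3,2): mult=3, new row 3: (0, 0, 0, 1); set L[3][2]=3

L[2][1] = 3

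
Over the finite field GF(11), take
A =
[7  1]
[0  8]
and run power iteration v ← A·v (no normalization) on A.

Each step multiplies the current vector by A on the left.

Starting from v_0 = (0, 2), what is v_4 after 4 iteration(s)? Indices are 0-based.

v_4 = (2, 8)

v_0 = (0, 2).
v_1 = A·v_0 = (2, 5).
v_2 = A·v_1 = (8, 7).
v_3 = A·v_2 = (8, 1).
v_4 = A·v_3 = (2, 8).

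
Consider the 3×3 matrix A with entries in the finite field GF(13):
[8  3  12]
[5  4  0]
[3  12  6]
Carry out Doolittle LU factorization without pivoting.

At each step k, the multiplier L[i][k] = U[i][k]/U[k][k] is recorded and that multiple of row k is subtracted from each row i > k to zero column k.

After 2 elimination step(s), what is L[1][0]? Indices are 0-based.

k=0: U[0][0]=8
  eliminate (1,0): mult=12, new row 1: (0, 7, 12); set L[1][0]=12
  eliminate (2,0): mult=2, new row 2: (0, 6, 8); set L[2][0]=2
k=1: U[1][1]=7
  eliminate (2,1): mult=12, new row 2: (0, 0, 7); set L[2][1]=12

L[1][0] = 12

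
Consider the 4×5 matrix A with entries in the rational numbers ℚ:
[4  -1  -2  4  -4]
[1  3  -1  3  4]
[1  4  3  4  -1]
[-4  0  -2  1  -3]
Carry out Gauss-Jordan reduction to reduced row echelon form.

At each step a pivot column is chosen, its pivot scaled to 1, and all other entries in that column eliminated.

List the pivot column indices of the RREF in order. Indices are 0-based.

pivot columns: 0, 1, 2, 3

step 1: normalize row 0 (÷4) = (1, -1/4, -1/2, 1, -1)
  row 1: subtract 1×row0 = (0, 13/4, -1/2, 2, 5)
  row 2: subtract 1×row0 = (0, 17/4, 7/2, 3, 0)
  row 3: subtract -4×row0 = (0, -1, -4, 5, -7)
step 2: normalize row 1 (÷13/4) = (0, 1, -2/13, 8/13, 20/13)
  row 0: subtract -1/4×row1 = (1, 0, -7/13, 15/13, -8/13)
  row 2: subtract 17/4×row1 = (0, 0, 54/13, 5/13, -85/13)
  row 3: subtract -1×row1 = (0, 0, -54/13, 73/13, -71/13)
step 3: normalize row 2 (÷54/13) = (0, 0, 1, 5/54, -85/54)
  row 0: subtract -7/13×row2 = (1, 0, 0, 65/54, -79/54)
  row 1: subtract -2/13×row2 = (0, 1, 0, 17/27, 35/27)
  row 3: subtract -54/13×row2 = (0, 0, 0, 6, -12)
step 4: normalize row 3 (÷6) = (0, 0, 0, 1, -2)
  row 0: subtract 65/54×row3 = (1, 0, 0, 0, 17/18)
  row 1: subtract 17/27×row3 = (0, 1, 0, 0, 23/9)
  row 2: subtract 5/54×row3 = (0, 0, 1, 0, -25/18)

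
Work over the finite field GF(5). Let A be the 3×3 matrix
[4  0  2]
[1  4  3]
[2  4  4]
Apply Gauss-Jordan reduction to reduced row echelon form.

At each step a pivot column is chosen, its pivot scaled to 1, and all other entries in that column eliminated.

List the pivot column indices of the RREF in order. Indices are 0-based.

pivot columns: 0, 1, 2

[1] R0 /= 4  ⇒  (1, 0, 3)
     R1 -= 1·R0  ⇒  (0, 4, 0)
     R2 -= 2·R0  ⇒  (0, 4, 3)
[2] R1 /= 4  ⇒  (0, 1, 0)
     R2 -= 4·R1  ⇒  (0, 0, 3)
[3] R2 /= 3  ⇒  (0, 0, 1)
     R0 -= 3·R2  ⇒  (1, 0, 0)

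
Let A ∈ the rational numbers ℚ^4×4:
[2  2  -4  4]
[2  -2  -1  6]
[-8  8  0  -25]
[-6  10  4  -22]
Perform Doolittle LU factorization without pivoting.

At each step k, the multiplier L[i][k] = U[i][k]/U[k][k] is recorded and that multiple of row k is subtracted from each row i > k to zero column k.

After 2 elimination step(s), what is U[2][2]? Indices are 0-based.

k=0: U[0][0]=2
  eliminate (1,0): mult=1, new row 1: (0, -4, 3, 2); set L[1][0]=1
  eliminate (2,0): mult=-4, new row 2: (0, 16, -16, -9); set L[2][0]=-4
  eliminate (3,0): mult=-3, new row 3: (0, 16, -8, -10); set L[3][0]=-3
k=1: U[1][1]=-4
  eliminate (2,1): mult=-4, new row 2: (0, 0, -4, -1); set L[2][1]=-4
  eliminate (3,1): mult=-4, new row 3: (0, 0, 4, -2); set L[3][1]=-4

U[2][2] = -4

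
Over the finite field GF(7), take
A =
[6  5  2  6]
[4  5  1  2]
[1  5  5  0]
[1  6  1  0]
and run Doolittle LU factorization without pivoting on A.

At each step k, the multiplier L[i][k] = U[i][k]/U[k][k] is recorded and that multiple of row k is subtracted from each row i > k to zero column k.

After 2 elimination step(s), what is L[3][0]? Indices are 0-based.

L[3][0] = 6

Step 1: pivot at (0,0) is 6.
  row1 ← row1 − (3)·row0  ⇒  L[1][0]=3, U row1=(0, 4, 2, 5)
  row2 ← row2 − (6)·row0  ⇒  L[2][0]=6, U row2=(0, 3, 0, 6)
  row3 ← row3 − (6)·row0  ⇒  L[3][0]=6, U row3=(0, 4, 3, 6)
Step 2: pivot at (1,1) is 4.
  row2 ← row2 − (6)·row1  ⇒  L[2][1]=6, U row2=(0, 0, 2, 4)
  row3 ← row3 − (1)·row1  ⇒  L[3][1]=1, U row3=(0, 0, 1, 1)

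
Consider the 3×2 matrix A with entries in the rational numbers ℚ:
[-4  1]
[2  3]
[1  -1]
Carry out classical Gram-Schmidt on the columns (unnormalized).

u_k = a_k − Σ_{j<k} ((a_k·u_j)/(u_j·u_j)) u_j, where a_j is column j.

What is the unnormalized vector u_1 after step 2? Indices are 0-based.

Step 1: u_0 = a_0 = (-4, 2, 1).
Step 2: u_1 = a_1 − (1/21)·u_0 = (25/21, 61/21, -22/21).

u_1 = (25/21, 61/21, -22/21)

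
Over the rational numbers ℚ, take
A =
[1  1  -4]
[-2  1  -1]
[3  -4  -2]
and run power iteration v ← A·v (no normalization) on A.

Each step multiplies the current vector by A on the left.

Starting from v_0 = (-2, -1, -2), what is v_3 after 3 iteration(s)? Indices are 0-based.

v_3 = (31, -2, 52)

v_0 = (-2, -1, -2).
v_1 = A·v_0 = (5, 5, 2).
v_2 = A·v_1 = (2, -7, -9).
v_3 = A·v_2 = (31, -2, 52).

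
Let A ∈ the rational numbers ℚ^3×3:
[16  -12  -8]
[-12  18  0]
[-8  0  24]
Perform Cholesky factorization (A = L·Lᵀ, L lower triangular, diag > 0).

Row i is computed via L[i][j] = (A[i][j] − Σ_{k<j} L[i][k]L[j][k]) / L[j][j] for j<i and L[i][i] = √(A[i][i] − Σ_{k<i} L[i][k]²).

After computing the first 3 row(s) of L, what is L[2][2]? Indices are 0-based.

Step 1: L[0][0] = √(16) = 4.
  L[1][0] = (-12) / L[0][0] = -3.
Step 2: L[1][1] = √(9) = 3.
  L[2][0] = (-8) / L[0][0] = -2.
  L[2][1] = (-6) / L[1][1] = -2.
Step 3: L[2][2] = √(16) = 4.

L[2][2] = 4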